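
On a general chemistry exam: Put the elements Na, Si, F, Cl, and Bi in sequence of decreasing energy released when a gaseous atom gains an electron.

F is in period 2, group 17; Na is in period 3, group 1; Si is in period 3, group 14; Cl is in period 3, group 17; Bi is in period 6, group 15.
Electron affinity generally becomes more exothermic across a period toward the halogens and less exothermic down a group.
Here both period and group differ, so the two effects have to be weighed against each other.
Bi > Na: the two effects oppose for this pair; the across-period effect wins (91 vs 53 kJ/mol).
Si > Bi: period and group pull opposite ways; the down-group shift dominates (134 vs 91 kJ/mol).
F > Si: both effects reinforce here, so F is clearly the higher of the two.
Cl > F: this pair runs against the simple trend — see the exception note.
Note the exception: Cl has a higher electron affinity than F, contrary to the simple trend — F's small 2p subshell makes the incoming electron feel strong e⁻–e⁻ repulsion, so Cl actually releases more energy on gaining an electron.
For reference (kJ/mol): F 328, Na 53, Si 134, Cl 349, Bi 91.
So from highest to lowest: Cl > F > Si > Bi > Na.

Cl > F > Si > Bi > Na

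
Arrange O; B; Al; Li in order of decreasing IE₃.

Consider each +2 ion: O²⁺ still has 4 valence electrons; B²⁺ still has 1 valence electron; Al²⁺ still has 1 valence electron; Li²⁺ is already 1 electron into the core.
Breaking into a closed-shell core is much more expensive than removing a leftover valence electron — Li has the largest IE_3 here.
Valence configurations: O²⁺ [He]2s²2p², B²⁺ [He]2s¹, Al²⁺ [Ne]3s¹.
The numbers (kJ/mol): O 5300, B 3660, Al 2745, Li 11815.
Putting it together, IE_3: Al < B < O < Li.

Li > O > B > Al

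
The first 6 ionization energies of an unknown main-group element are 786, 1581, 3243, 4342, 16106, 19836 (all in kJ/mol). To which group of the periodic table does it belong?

Look for the largest jump between consecutive ionization energies: IE5/IE4 ≈ 3.7, far larger than any earlier ratio.
That jump marks the point where a core electron is being removed. So the atom has 4 valence electrons.
A main-group element with 4 valence electrons is in group 14.

Group 14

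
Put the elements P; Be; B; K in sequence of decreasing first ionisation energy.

P > Be > B > K

Be is in period 2, group 2; B is in period 2, group 13; P is in period 3, group 15; K is in period 4, group 1.
Removing the outermost electron gets harder across a period and easier down a group.
Neither a single period nor a single group — weigh both effects.
B > K: both effects reinforce here, so B is clearly the higher of the two.
Be > B: this pair runs against the simple trend — see the exception note.
P > Be: period and group pull opposite ways; the across-period shift dominates (1012 vs 900 kJ/mol).
Note the exception: Be has a higher first ionization energy than B, contrary to the simple trend — removing B's lone 2p electron is easier than breaking Be's filled 2s².
Approximate values (kJ/mol): Be 900, B 801, P 1012, K 419.
So from highest to lowest: P > Be > B > K.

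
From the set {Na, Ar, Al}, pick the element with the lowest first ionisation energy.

Na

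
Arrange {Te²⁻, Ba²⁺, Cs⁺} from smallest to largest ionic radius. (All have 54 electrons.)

Ba²⁺ < Cs⁺ < Te²⁻

All of these have 54 electrons, so size is governed by nuclear charge alone: the more protons, the stronger the pull on the same electron cloud, and the smaller the ion.
Nuclear charges: Ba²⁺ (Z=56), Cs⁺ (Z=55), Te²⁻ (Z=52).
Smallest to largest: Ba²⁺ < Cs⁺ < Te²⁻.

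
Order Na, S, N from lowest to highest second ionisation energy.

IE_2 is the cost of taking one more electron from the +1 cation: Na⁺ is the bare [Ne] core; S⁺ still has 5 valence electrons; N⁺ still has 4 valence electrons.
Pulling an electron out of a noble-gas core costs far more than removing a remaining valence electron, so Na sits at the high end of IE_2.
Valence configurations: S⁺ [Ne]3s²3p³, N⁺ [He]2s²2p².
The numbers (kJ/mol): Na 4562, S 2252, N 2856.
So the second ionization energies run S < N < Na.

S < N < Na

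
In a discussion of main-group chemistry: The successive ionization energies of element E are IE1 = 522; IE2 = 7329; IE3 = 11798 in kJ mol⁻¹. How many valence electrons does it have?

1

Look for the largest jump between consecutive ionization energies: IE2/IE1 ≈ 14.0, far larger than any earlier ratio.
That jump marks the point where a core electron is being removed. So the atom has 1 valence electron.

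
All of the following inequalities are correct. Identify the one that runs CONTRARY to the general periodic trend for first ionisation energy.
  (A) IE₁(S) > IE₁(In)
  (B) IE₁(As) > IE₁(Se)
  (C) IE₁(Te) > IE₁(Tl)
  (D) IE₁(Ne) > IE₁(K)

The general trend: first ionisation energy increases across a period and decreases down a group.
(A) S (period 3, group 16) vs In (period 5, group 13): the stated order agrees with the simple trend.
(B) As (period 4, group 15) vs Se (period 4, group 16): the stated order contradicts the simple trend.
(C) Te (period 5, group 16) vs Tl (period 6, group 13): the stated order agrees with the simple trend.
(D) Ne (period 2, group 18) vs K (period 4, group 1): the stated order agrees with the simple trend.
The exception is (B): Se (4p⁴) ionizes more easily than half-filled As (4p³).

(B)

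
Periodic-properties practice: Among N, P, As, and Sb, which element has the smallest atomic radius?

N is in period 2, group 15; P is in period 3, group 15; As is in period 4, group 15; Sb is in period 5, group 15.
Atomic radius shrinks across a period as nuclear charge pulls the same shell inward, and grows down a group as new shells are added.
All are in group 15, so atomic radius increases down the group.
The smallest atomic radius among these belongs to N.

N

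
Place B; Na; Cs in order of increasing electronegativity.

Cs < Na < B

Smaller atoms with higher effective nuclear charge are more electronegative.
These span different periods and groups, so the two trends combine.
Na > Cs: Na sits above Cs in group 1, so the down-group effect alone puts Na higher.
B > Na: relative to Na, both the across-period and down-group shifts push B's electronegativity up.
Tabulated electronegativity (Pauling): B 2.04, Na 0.93, Cs 0.79.
So from lowest to highest: Cs < Na < B.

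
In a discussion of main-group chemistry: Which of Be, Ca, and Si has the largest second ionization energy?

Be

After 1 electron has been removed, what remains? Be⁺ still has 1 valence electron; Ca⁺ still has 1 valence electron; Si⁺ still has 3 valence electrons.
All are still removing valence electrons, so compare the +1 ions as you would atoms: IE_2 generally rises across a period (higher Z_eff) and falls down a group (larger shell), subject to the usual subshell exceptions.
Valence configurations: Be⁺ [He]2s¹, Ca⁺ [Ar]4s¹, Si⁺ [Ne]3s²3p¹.
Tabulated IE_2 (kJ/mol): Be 1757, Ca 1145, Si 1577.
Putting it together, IE_2: Ca < Si < Be.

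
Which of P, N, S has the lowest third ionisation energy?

P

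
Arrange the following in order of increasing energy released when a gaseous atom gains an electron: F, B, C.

B is in period 2, group 13; C is in period 2, group 14; F is in period 2, group 17.
Atoms with high Z_eff and room in the valence shell (especially the halogens) have the most exothermic electron affinities.
All lie in period 2, so electron affinity increases left to right.
So from lowest to highest: B < C < F.

B < C < F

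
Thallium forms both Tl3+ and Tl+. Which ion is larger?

Tl+

Both ions have Z = 81 protons, but Tl3+ has lost more electrons, so its remaining electrons feel a larger effective nuclear charge per electron and are pulled in more tightly.
Higher positive charge → smaller ion, so Tl+ > Tl3+.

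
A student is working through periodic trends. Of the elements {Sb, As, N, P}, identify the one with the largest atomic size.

N is in period 2, group 15; P is in period 3, group 15; As is in period 4, group 15; Sb is in period 5, group 15.
Atomic radius shrinks across a period as nuclear charge pulls the same shell inward, and grows down a group as new shells are added.
All are in group 15, so atomic radius increases down the group.
The largest atomic size among these belongs to Sb.

Sb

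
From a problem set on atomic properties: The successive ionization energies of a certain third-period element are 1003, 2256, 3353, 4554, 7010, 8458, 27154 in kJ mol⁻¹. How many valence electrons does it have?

6

Look for the largest jump between consecutive ionization energies: IE7/IE6 ≈ 3.2, far larger than any earlier ratio.
That jump marks the point where a core electron is being removed. So the atom has 6 valence electrons.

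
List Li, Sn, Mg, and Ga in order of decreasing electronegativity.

Li is in period 2, group 1; Mg is in period 3, group 2; Ga is in period 4, group 13; Sn is in period 5, group 14.
Atoms toward the upper right of the periodic table pull bonding electrons most strongly.
A diagonal step moves right (one effect) and down (the opposite effect) at once.
Mg > Li: the two effects oppose for this pair; the across-period effect wins (1.31 vs 0.98).
Ga > Mg: period and group pull opposite ways; the across-period shift dominates (1.81 vs 1.31).
Sn > Ga: period and group pull opposite ways; the across-period shift dominates (1.96 vs 1.81).
Tabulated electronegativity (Pauling): Li 0.98, Mg 1.31, Ga 1.81, Sn 1.96.
So from highest to lowest: Sn > Ga > Mg > Li.

Sn > Ga > Mg > Li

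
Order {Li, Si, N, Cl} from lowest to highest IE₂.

Si, Cl, N, Li

IE_2 is the cost of taking one more electron from the +1 cation: Li⁺ is the bare [He] core; Si⁺ still has 3 valence electrons; N⁺ still has 4 valence electrons; Cl⁺ still has 6 valence electrons.
Core electrons are held far more tightly than valence electrons, so Li tops the IE_2 order.
Valence configurations: Si⁺ [Ne]3s²3p¹, N⁺ [He]2s²2p², Cl⁺ [Ne]3s²3p⁴.
Approximate IE_2 values (kJ/mol): Li 7298, Si 1577, N 2856, Cl 2298.
Hence IE_2: Si < Cl < N < Li.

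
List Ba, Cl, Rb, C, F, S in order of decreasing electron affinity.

Cl > F > S > C > Rb > Ba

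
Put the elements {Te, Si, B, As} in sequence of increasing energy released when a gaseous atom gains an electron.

B is in period 2, group 13; Si is in period 3, group 14; As is in period 4, group 15; Te is in period 5, group 16.
Electron affinity generally becomes more exothermic across a period toward the halogens and less exothermic down a group.
A diagonal step moves right (one effect) and down (the opposite effect) at once.
As > B: period and group pull opposite ways; the across-period shift dominates (78 vs 27 kJ/mol).
Si > As: period and group pull opposite ways; the down-group shift dominates (134 vs 78 kJ/mol).
Te > Si: the two effects oppose for this pair; the across-period effect wins (190 vs 134 kJ/mol).
For reference (kJ/mol): B 27, Si 134, As 78, Te 190.
So from lowest to highest: B < As < Si < Te.

B < As < Si < Te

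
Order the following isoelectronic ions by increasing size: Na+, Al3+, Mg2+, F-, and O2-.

All of these have 10 electrons, so size is governed by nuclear charge alone: the more protons, the stronger the pull on the same electron cloud, and the smaller the ion.
Nuclear charges: Al3+ (Z=13), Mg2+ (Z=12), Na+ (Z=11), F- (Z=9), O2- (Z=8).
Smallest to largest: Al3+ < Mg2+ < Na+ < F- < O2-.

Al3+ < Mg2+ < Na+ < F- < O2-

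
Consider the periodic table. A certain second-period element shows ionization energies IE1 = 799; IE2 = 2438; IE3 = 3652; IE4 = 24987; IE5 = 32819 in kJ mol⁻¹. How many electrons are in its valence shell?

3

Look for the largest jump between consecutive ionization energies: IE4/IE3 ≈ 6.8, far larger than any earlier ratio.
That jump marks the point where a core electron is being removed. So the atom has 3 valence electrons.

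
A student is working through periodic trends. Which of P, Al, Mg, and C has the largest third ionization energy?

The third ionization energy removes an electron from the +2 ion. For each element: P²⁺ still has 3 valence electrons; Al²⁺ still has 1 valence electron; Mg²⁺ is the bare [Ne] core; C²⁺ still has 2 valence electrons.
Pulling an electron out of a noble-gas core costs far more than removing a remaining valence electron, so Mg sits at the high end of IE_3.
Valence configurations: P²⁺ [Ne]3s²3p¹, Al²⁺ [Ne]3s¹, C²⁺ [He]2s².
The numbers (kJ/mol): P 2914, Al 2745, Mg 7733, C 4620.
Hence IE_3: Al < P < C < Mg.

Mg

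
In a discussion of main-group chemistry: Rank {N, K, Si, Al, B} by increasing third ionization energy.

Al < Si < B < K < N

The third ionization energy removes an electron from the +2 ion. For each element: N²⁺ still has 3 valence electrons; K²⁺ is already 1 electron into the core; Si²⁺ still has 2 valence electrons; Al²⁺ still has 1 valence electron; B²⁺ still has 1 valence electron.
Usually core removal costs more than valence removal, but here the competition is close: a tightly held n=2 valence electron can cost more to remove than an n=3 core electron, so the actual values have to decide it.
Valence configurations: N²⁺ [He]2s²2p¹, Si²⁺ [Ne]3s², Al²⁺ [Ne]3s¹, B²⁺ [He]2s¹.
The numbers (kJ/mol): N 4578, K 4420, Si 3232, Al 2745, B 3660.
Hence IE_3: Al < Si < B < K < N.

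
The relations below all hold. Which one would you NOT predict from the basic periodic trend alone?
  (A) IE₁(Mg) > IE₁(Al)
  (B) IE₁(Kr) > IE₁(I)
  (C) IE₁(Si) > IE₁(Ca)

(A)

The general trend: IE₁ increases across a period and decreases down a group.
(A) Mg (period 3, group 2) vs Al (period 3, group 13): the stated order contradicts the simple trend.
(B) Kr (period 4, group 18) vs I (period 5, group 17): the stated order agrees with the simple trend.
(C) Si (period 3, group 14) vs Ca (period 4, group 2): the stated order agrees with the simple trend.
The exception is (A): Al's single 3p electron is easier to remove than one from Mg's filled 3s².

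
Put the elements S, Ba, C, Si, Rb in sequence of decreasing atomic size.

Rb > Ba > Si > S > C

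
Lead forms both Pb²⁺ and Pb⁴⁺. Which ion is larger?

Pb²⁺

Both ions have Z = 82 protons, but Pb⁴⁺ has lost more electrons, so its remaining electrons feel a larger effective nuclear charge per electron and are pulled in more tightly.
Higher positive charge → smaller ion, so Pb²⁺ > Pb⁴⁺.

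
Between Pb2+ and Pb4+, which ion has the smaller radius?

Pb4+

Both ions have Z = 82 protons, but Pb4+ has lost more electrons, so its remaining electrons feel a larger effective nuclear charge per electron and are pulled in more tightly.
Higher positive charge → smaller ion, so Pb2+ > Pb4+.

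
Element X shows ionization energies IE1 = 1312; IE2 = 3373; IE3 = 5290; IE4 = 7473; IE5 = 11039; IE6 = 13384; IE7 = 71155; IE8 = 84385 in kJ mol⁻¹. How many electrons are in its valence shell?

Look for the largest jump between consecutive ionization energies: IE7/IE6 ≈ 5.3, far larger than any earlier ratio.
That jump marks the point where a core electron is being removed. So the atom has 6 valence electrons.

6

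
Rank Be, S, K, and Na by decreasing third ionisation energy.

Be, Na, K, S

The third ionization energy removes an electron from the +2 ion. For each element: Be²⁺ is the bare [He] core; S²⁺ still has 4 valence electrons; K²⁺ is already 1 electron into the core; Na²⁺ is already 1 electron into the core.
Breaking into a closed-shell core is much more expensive than removing a leftover valence electron — K, Na and Be have the largest IE_3 here.
The numbers (kJ/mol): Be 14849, S 3357, K 4420, Na 6910.
Putting it together, IE_3: S < K < Na < Be.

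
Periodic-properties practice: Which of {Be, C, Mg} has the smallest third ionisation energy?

Consider each +2 ion: Be²⁺ is the bare [He] core; C²⁺ still has 2 valence electrons; Mg²⁺ is the bare [Ne] core.
Pulling an electron out of a noble-gas core costs far more than removing a remaining valence electron, so Mg and Be sit at the high end of IE_3.
Tabulated IE_3 (kJ/mol): Be 14849, C 4620, Mg 7733.
Overall IE_3 order: C < Mg < Be.

C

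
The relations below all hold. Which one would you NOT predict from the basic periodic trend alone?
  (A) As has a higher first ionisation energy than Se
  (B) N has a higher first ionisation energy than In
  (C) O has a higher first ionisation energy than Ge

(A)

The general trend: first ionisation energy increases across a period and decreases down a group.
(A) As (period 4, group 15) vs Se (period 4, group 16): the stated order contradicts the simple trend.
(B) N (period 2, group 15) vs In (period 5, group 13): the stated order agrees with the simple trend.
(C) O (period 2, group 16) vs Ge (period 4, group 14): the stated order agrees with the simple trend.
The exception is (A): Se (4p⁴) ionizes more easily than half-filled As (4p³).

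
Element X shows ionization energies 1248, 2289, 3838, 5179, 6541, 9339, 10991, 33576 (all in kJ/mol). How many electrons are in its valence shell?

Look for the largest jump between consecutive ionization energies: IE8/IE7 ≈ 3.1, far larger than any earlier ratio.
That jump marks the point where a core electron is being removed. So the atom has 7 valence electrons.

7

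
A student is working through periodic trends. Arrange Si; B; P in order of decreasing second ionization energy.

B > P > Si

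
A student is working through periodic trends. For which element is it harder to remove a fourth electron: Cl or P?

Cl

The fourth ionization energy removes an electron from the +3 ion. For each element: Cl³⁺ still has 4 valence electrons; P³⁺ still has 2 valence electrons.
All are still removing valence electrons, so compare the +3 ions as you would atoms: IE_4 generally rises across a period (higher Z_eff) and falls down a group (larger shell), subject to the usual subshell exceptions.
Valence configurations: Cl³⁺ [Ne]3s²3p², P³⁺ [Ne]3s².
Approximate IE_4 values (kJ/mol): Cl 5159, P 4964.
Putting it together, IE_4: P < Cl.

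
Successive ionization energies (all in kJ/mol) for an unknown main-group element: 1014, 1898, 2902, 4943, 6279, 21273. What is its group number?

Group 15

Look for the largest jump between consecutive ionization energies: IE6/IE5 ≈ 3.4, far larger than any earlier ratio.
That jump marks the point where a core electron is being removed. So the atom has 5 valence electrons.
A main-group element with 5 valence electrons is in group 15.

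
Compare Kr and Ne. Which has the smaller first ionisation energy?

Kr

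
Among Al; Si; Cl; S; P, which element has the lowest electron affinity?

Al is in period 3, group 13; Si is in period 3, group 14; P is in period 3, group 15; S is in period 3, group 16; Cl is in period 3, group 17.
Atoms with high Z_eff and room in the valence shell (especially the halogens) have the most exothermic electron affinities.
All lie in period 3; the across-period trend (electron affinity increases left to right) applies, with the exception below.
Note the exception: Si has a higher electron affinity than P, contrary to the simple trend — adding an electron to P's half-filled 3p³ is unfavourable, so Si (3p²) has the more exothermic EA.
Tabulated electron affinity (kJ/mol): Al 42, Si 134, P 72, S 200, Cl 349.
The lowest electron affinity among these belongs to Al.

Al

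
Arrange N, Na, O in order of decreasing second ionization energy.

Consider each +1 ion: N⁺ still has 4 valence electrons; Na⁺ is the bare [Ne] core; O⁺ still has 5 valence electrons.
Pulling an electron out of a noble-gas core costs far more than removing a remaining valence electron, so Na sits at the high end of IE_2.
Valence configurations: N⁺ [He]2s²2p², O⁺ [He]2s²2p³.
Approximate IE_2 values (kJ/mol): N 2856, Na 4562, O 3388.
Hence IE_2: N < O < Na.

Na > O > N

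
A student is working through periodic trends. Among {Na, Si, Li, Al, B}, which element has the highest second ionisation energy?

IE_2 is the cost of taking one more electron from the +1 cation: Na⁺ is the bare [Ne] core; Si⁺ still has 3 valence electrons; Li⁺ is the bare [He] core; Al⁺ still has 2 valence electrons; B⁺ still has 2 valence electrons.
Breaking into a closed-shell core is much more expensive than removing a leftover valence electron — Na and Li have the largest IE_2 here.
Valence configurations: Si⁺ [Ne]3s²3p¹, Al⁺ [Ne]3s², B⁺ [He]2s².
Si⁺ loses a lone 3p electron whereas Al⁺ must break into a filled 3s² pair, so IE_2(Al) > IE_2(Si) even though Si has the higher nuclear charge.
Tabulated IE_2 (kJ/mol): Na 4562, Si 1577, Li 7298, Al 1817, B 2427.
So the second ionization energies run Si < Al < B < Na < Li.

Li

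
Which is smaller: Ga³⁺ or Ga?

Ga³⁺

Forming Ga³⁺ removes 3 electrons from Ga. Fewer electrons for the same nuclear charge means less shielding and a higher Z_eff on the remaining electrons, and for main-group metals the entire outer shell is lost.
A cation is smaller than its parent atom: Ga³⁺ < Ga.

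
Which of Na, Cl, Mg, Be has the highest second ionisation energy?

IE_2 is the cost of taking one more electron from the +1 cation: Na⁺ is the bare [Ne] core; Cl⁺ still has 6 valence electrons; Mg⁺ still has 1 valence electron; Be⁺ still has 1 valence electron.
Core electrons are held far more tightly than valence electrons, so Na tops the IE_2 order.
Valence configurations: Cl⁺ [Ne]3s²3p⁴, Mg⁺ [Ne]3s¹, Be⁺ [He]2s¹.
The numbers (kJ/mol): Na 4562, Cl 2298, Mg 1451, Be 1757.
Putting it together, IE_2: Mg < Be < Cl < Na.

Na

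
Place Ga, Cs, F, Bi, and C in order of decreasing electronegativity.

F > C > Bi > Ga > Cs

EN rises left→right (higher Z_eff, smaller atoms) and falls top→bottom (larger, more shielded atoms).
These span different periods and groups, so the two trends combine.
Ga > Cs: both effects reinforce here, so Ga is clearly the higher of the two.
Bi > Ga: period and group pull opposite ways; the across-period shift dominates (2.02 vs 1.81).
C > Bi: period and group pull opposite ways; the down-group shift dominates (2.55 vs 2.02).
F > C: both are in period 2; the period trend gives F the larger value.
For reference (Pauling): C 2.55, F 3.98, Ga 1.81, Cs 0.79, Bi 2.02.
So from highest to lowest: F > C > Bi > Ga > Cs.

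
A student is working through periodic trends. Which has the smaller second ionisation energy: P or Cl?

IE_2 is the cost of taking one more electron from the +1 cation: P⁺ still has 4 valence electrons; Cl⁺ still has 6 valence electrons.
All are still removing valence electrons, so compare the +1 ions as you would atoms: IE_2 generally rises across a period (higher Z_eff) and falls down a group (larger shell), subject to the usual subshell exceptions.
Valence configurations: P⁺ [Ne]3s²3p², Cl⁺ [Ne]3s²3p⁴.
The numbers (kJ/mol): P 1907, Cl 2298.
So the second ionization energies run P < Cl.

P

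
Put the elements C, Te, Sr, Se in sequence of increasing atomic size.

C, Se, Te, Sr

Moving right in a period, electrons are added to the same shell under a stronger nuclear pull, so atoms get smaller; moving down, a new shell is opened and atoms get larger.
Here both period and group differ, so the two effects have to be weighed against each other.
Se > C: period and group pull opposite ways; the down-group shift dominates (116 vs 75 pm).
Te > Se: they share group 16; the group trend gives Te the larger value.
Sr > Te: both are in period 5; the period trend gives Sr the larger value.
Approximate values (pm): C 75, Se 116, Sr 185, Te 136.
So from smallest to largest: C < Se < Te < Sr.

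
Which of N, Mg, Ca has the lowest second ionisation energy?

Ca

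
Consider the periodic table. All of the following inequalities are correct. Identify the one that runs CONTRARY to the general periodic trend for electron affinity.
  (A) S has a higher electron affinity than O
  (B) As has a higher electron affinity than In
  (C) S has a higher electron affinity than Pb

The general trend: electron affinity increases across a period and decreases down a group.
(A) S (period 3, group 16) vs O (period 2, group 16): the stated order contradicts the simple trend.
(B) As (period 4, group 15) vs In (period 5, group 13): the stated order agrees with the simple trend.
(C) S (period 3, group 16) vs Pb (period 6, group 14): the stated order agrees with the simple trend.
The exception is (A): the compact 2p subshell of O repels the added electron more than S's larger 3p does.

(A)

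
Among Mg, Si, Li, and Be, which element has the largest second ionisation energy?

Consider each +1 ion: Mg⁺ still has 1 valence electron; Si⁺ still has 3 valence electrons; Li⁺ is the bare [He] core; Be⁺ still has 1 valence electron.
Core electrons are held far more tightly than valence electrons, so Li tops the IE_2 order.
Valence configurations: Mg⁺ [Ne]3s¹, Si⁺ [Ne]3s²3p¹, Be⁺ [He]2s¹.
Tabulated IE_2 (kJ/mol): Mg 1451, Si 1577, Li 7298, Be 1757.
Putting it together, IE_2: Mg < Si < Be < Li.

Li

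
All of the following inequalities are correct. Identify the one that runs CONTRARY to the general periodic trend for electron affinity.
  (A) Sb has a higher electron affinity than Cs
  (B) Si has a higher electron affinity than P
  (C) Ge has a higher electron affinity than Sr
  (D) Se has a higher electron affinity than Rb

The general trend: electron affinity increases across a period and decreases down a group.
(A) Sb (period 5, group 15) vs Cs (period 6, group 1): the stated order agrees with the simple trend.
(B) Si (period 3, group 14) vs P (period 3, group 15): the stated order contradicts the simple trend.
(C) Ge (period 4, group 14) vs Sr (period 5, group 2): the stated order agrees with the simple trend.
(D) Se (period 4, group 16) vs Rb (period 5, group 1): the stated order agrees with the simple trend.
The exception is (B): adding an electron to P's half-filled 3p³ is unfavourable, so Si (3p²) has the more exothermic EA.

(B)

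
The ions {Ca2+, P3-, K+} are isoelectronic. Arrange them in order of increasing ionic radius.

Ca2+ < K+ < P3-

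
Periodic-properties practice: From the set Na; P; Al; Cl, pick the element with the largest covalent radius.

Moving right in a period, electrons are added to the same shell under a stronger nuclear pull, so atoms get smaller; moving down, a new shell is opened and atoms get larger.
All lie in period 3, so atomic radius increases right to left.
The largest covalent radius among these belongs to Na.

Na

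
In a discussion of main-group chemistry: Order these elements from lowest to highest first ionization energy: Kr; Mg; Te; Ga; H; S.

H is in period 1, group 1; Mg is in period 3, group 2; S is in period 3, group 16; Ga is in period 4, group 13; Kr is in period 4, group 18; Te is in period 5, group 16.
Removing the outermost electron gets harder across a period and easier down a group.
Neither a single period nor a single group — weigh both effects.
Mg > Ga: period and group pull opposite ways; the down-group shift dominates (738 vs 579 kJ/mol).
Te > Mg: period and group pull opposite ways; the across-period shift dominates (869 vs 738 kJ/mol).
S > Te: S sits above Te in group 16, so the down-group effect alone puts S higher.
H > S: the two effects oppose for this pair; the down-group effect wins (1312 vs 1000 kJ/mol).
Kr > H: period and group pull opposite ways; the across-period shift dominates (1351 vs 1312 kJ/mol).
Tabulated first ionization energy (kJ/mol): H 1312, Mg 738, S 1000, Ga 579, Kr 1351, Te 869.
So from lowest to highest: Ga < Mg < Te < S < H < Kr.

Ga, Mg, Te, S, H, Kr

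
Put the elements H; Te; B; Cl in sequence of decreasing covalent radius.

Te > Cl > B > H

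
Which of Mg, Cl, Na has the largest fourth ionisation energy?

Mg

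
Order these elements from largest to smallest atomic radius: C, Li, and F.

Li > C > F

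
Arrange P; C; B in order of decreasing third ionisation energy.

C > B > P

Consider each +2 ion: P²⁺ still has 3 valence electrons; C²⁺ still has 2 valence electrons; B²⁺ still has 1 valence electron.
All are still removing valence electrons, so compare the +2 ions as you would atoms: IE_3 generally rises across a period (higher Z_eff) and falls down a group (larger shell), subject to the usual subshell exceptions.
Valence configurations: P²⁺ [Ne]3s²3p¹, C²⁺ [He]2s², B²⁺ [He]2s¹.
The numbers (kJ/mol): P 2914, C 4620, B 3660.
Hence IE_3: P < B < C.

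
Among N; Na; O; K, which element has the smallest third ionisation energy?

Consider each +2 ion: N²⁺ still has 3 valence electrons; Na²⁺ is already 1 electron into the core; O²⁺ still has 4 valence electrons; K²⁺ is already 1 electron into the core.
Usually core removal costs more than valence removal, but here the competition is close: a tightly held n=2 valence electron can cost more to remove than an n=3 core electron, so the actual values have to decide it.
Valence configurations: N²⁺ [He]2s²2p¹, O²⁺ [He]2s²2p².
Approximate IE_3 values (kJ/mol): N 4578, Na 6910, O 5300, K 4420.
Hence IE_3: K < N < O < Na.

K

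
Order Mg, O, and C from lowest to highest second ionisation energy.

IE_2 is the cost of taking one more electron from the +1 cation: Mg⁺ still has 1 valence electron; O⁺ still has 5 valence electrons; C⁺ still has 3 valence electrons.
All are still removing valence electrons, so compare the +1 ions as you would atoms: IE_2 generally rises across a period (higher Z_eff) and falls down a group (larger shell), subject to the usual subshell exceptions.
Valence configurations: Mg⁺ [Ne]3s¹, O⁺ [He]2s²2p³, C⁺ [He]2s²2p¹.
Approximate IE_2 values (kJ/mol): Mg 1451, O 3388, C 2353.
Overall IE_2 order: Mg < C < O.

Mg < C < O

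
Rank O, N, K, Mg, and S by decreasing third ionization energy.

The third ionization energy removes an electron from the +2 ion. For each element: O²⁺ still has 4 valence electrons; N²⁺ still has 3 valence electrons; K²⁺ is already 1 electron into the core; Mg²⁺ is the bare [Ne] core; S²⁺ still has 4 valence electrons.
Usually core removal costs more than valence removal, but here the competition is close: a tightly held n=2 valence electron can cost more to remove than an n=3 core electron, so the actual values have to decide it.
Valence configurations: O²⁺ [He]2s²2p², N²⁺ [He]2s²2p¹, S²⁺ [Ne]3s²3p².
Approximate IE_3 values (kJ/mol): O 5300, N 4578, K 4420, Mg 7733, S 3357.
Overall IE_3 order: S < K < N < O < Mg.

Mg > O > N > K > S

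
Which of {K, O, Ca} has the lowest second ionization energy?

Ca

Consider each +1 ion: K⁺ is the bare [Ar] core; O⁺ still has 5 valence electrons; Ca⁺ still has 1 valence electron.
Usually core removal costs more than valence removal, but here the competition is close: a tightly held n=2 valence electron can cost more to remove than an n=3 core electron, so the actual values have to decide it.
Valence configurations: O⁺ [He]2s²2p³, Ca⁺ [Ar]4s¹.
Tabulated IE_2 (kJ/mol): K 3052, O 3388, Ca 1145.
Putting it together, IE_2: Ca < K < O.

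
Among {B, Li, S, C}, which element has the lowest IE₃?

The third ionization energy removes an electron from the +2 ion. For each element: B²⁺ still has 1 valence electron; Li²⁺ is already 1 electron into the core; S²⁺ still has 4 valence electrons; C²⁺ still has 2 valence electrons.
Pulling an electron out of a noble-gas core costs far more than removing a remaining valence electron, so Li sits at the high end of IE_3.
Valence configurations: B²⁺ [He]2s¹, S²⁺ [Ne]3s²3p², C²⁺ [He]2s².
Approximate IE_3 values (kJ/mol): B 3660, Li 11815, S 3357, C 4620.
Overall IE_3 order: S < B < C < Li.

S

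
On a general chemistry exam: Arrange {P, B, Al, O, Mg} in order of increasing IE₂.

IE_2 is the cost of taking one more electron from the +1 cation: P⁺ still has 4 valence electrons; B⁺ still has 2 valence electrons; Al⁺ still has 2 valence electrons; O⁺ still has 5 valence electrons; Mg⁺ still has 1 valence electron.
All are still removing valence electrons, so compare the +1 ions as you would atoms: IE_2 generally rises across a period (higher Z_eff) and falls down a group (larger shell), subject to the usual subshell exceptions.
Valence configurations: P⁺ [Ne]3s²3p², B⁺ [He]2s², Al⁺ [Ne]3s², O⁺ [He]2s²2p³, Mg⁺ [Ne]3s¹.
The numbers (kJ/mol): P 1907, B 2427, Al 1817, O 3388, Mg 1451.
Hence IE_2: Mg < Al < P < B < O.

Mg < Al < P < B < O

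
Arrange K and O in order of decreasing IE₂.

O > K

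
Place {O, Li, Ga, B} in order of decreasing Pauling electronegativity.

Li is in period 2, group 1; B is in period 2, group 13; O is in period 2, group 16; Ga is in period 4, group 13.
Smaller atoms with higher effective nuclear charge are more electronegative.
Here both period and group differ, so the two effects have to be weighed against each other.
Ga > Li: period and group pull opposite ways; the across-period shift dominates (1.81 vs 0.98).
B > Ga: B sits above Ga in group 13, so the down-group effect alone puts B higher.
O > B: both are in period 2; the period trend gives O the larger value.
Tabulated electronegativity (Pauling): Li 0.98, B 2.04, O 3.44, Ga 1.81.
So from highest to lowest: O > B > Ga > Li.

O, B, Ga, Li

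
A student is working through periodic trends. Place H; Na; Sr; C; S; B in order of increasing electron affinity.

Sr < B < Na < H < C < S

Adding an electron releases more energy for atoms nearer the top right (short of the noble gases).
Neither a single period nor a single group — weigh both effects.
B > Sr: both effects reinforce here, so B is clearly the higher of the two.
Na > B: this pair runs against the simple trend — see the exception note.
H > Na: H sits above Na in group 1, so the down-group effect alone puts H higher.
C > H: period and group pull opposite ways; the across-period shift dominates (122 vs 73 kJ/mol).
S > C: the two effects oppose for this pair; the across-period effect wins (200 vs 122 kJ/mol).
Note the exception: Na has a higher electron affinity than B, contrary to the simple trend — B's ns²np¹ configuration gives only a small electron affinity — the sparsely filled np subshell binds an added electron weakly.
Approximate values (kJ/mol): H 73, B 27, C 122, Na 53, S 200, Sr 5.
So from lowest to highest: Sr < B < Na < H < C < S.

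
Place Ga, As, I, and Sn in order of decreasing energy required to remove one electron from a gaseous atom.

I > As > Sn > Ga

Ga is in period 4, group 13; As is in period 4, group 15; Sn is in period 5, group 14; I is in period 5, group 17.
Across a period the outer electron is held more tightly (higher IE₁); down a group it sits in a higher shell, more shielded, and comes off more easily.
Here both period and group differ, so the two effects have to be weighed against each other.
Sn > Ga: period and group pull opposite ways; the across-period shift dominates (709 vs 579 kJ/mol).
As > Sn: both effects reinforce here, so As is clearly the higher of the two.
I > As: period and group pull opposite ways; the across-period shift dominates (1008 vs 947 kJ/mol).
For reference (kJ/mol): Ga 579, As 947, Sn 709, I 1008.
So from highest to lowest: I > As > Sn > Ga.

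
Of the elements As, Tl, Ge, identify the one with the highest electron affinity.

Ge is in period 4, group 14; As is in period 4, group 15; Tl is in period 6, group 13.
Electron affinity generally becomes more exothermic across a period toward the halogens and less exothermic down a group.
Here both period and group differ, so the two effects have to be weighed against each other.
As > Tl: both effects reinforce here, so As is clearly the higher of the two.
Ge > As: this pair runs against the simple trend — see the exception note.
Note the exception: Ge has a higher electron affinity than As, contrary to the simple trend — adding an electron to As's half-filled 4p³ is unfavourable, so Ge (4p²) has the more exothermic EA.
Tabulated electron affinity (kJ/mol): Ge 119, As 78, Tl 19.
The highest electron affinity among these belongs to Ge.

Ge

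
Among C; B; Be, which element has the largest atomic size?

Atomic radius shrinks across a period as nuclear charge pulls the same shell inward, and grows down a group as new shells are added.
All lie in period 2, so atomic radius increases right to left.
The largest atomic size among these belongs to Be.

Be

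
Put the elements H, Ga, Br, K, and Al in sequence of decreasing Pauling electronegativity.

H is in period 1, group 1; Al is in period 3, group 13; K is in period 4, group 1; Ga is in period 4, group 13; Br is in period 4, group 17.
Smaller atoms with higher effective nuclear charge are more electronegative.
Here both period and group differ, so the two effects have to be weighed against each other.
Al > K: both effects reinforce here, so Al is clearly the higher of the two.
Ga > Al: this pair runs against the simple trend — see the exception note.
H > Ga: the two effects oppose for this pair; the down-group effect wins (2.20 vs 1.81).
Br > H: the two effects oppose for this pair; the across-period effect wins (2.96 vs 2.20).
Note the exception: Ga has a higher electronegativity than Al, contrary to the simple trend — poor shielding by filled d (and f) subshells raises the heavier element's effective nuclear charge more than the simple down-group trend predicts.
For reference (Pauling): H 2.20, Al 1.61, K 0.82, Ga 1.81, Br 2.96.
So from highest to lowest: Br > H > Ga > Al > K.

Br, H, Ga, Al, K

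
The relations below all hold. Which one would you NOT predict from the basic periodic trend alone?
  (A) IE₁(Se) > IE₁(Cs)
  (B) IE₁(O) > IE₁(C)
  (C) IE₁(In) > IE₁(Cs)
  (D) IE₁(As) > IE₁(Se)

The general trend: first ionization energy increases across a period and decreases down a group.
(A) Se (period 4, group 16) vs Cs (period 6, group 1): the stated order agrees with the simple trend.
(B) O (period 2, group 16) vs C (period 2, group 14): the stated order agrees with the simple trend.
(C) In (period 5, group 13) vs Cs (period 6, group 1): the stated order agrees with the simple trend.
(D) As (period 4, group 15) vs Se (period 4, group 16): the stated order contradicts the simple trend.
The exception is (D): Se (4p⁴) ionizes more easily than half-filled As (4p³).

(D)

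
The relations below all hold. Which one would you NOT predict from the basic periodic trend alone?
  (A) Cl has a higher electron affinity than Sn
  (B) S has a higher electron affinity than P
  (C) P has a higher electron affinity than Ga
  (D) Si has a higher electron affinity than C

(D)

The general trend: electron affinity increases across a period and decreases down a group.
(A) Cl (period 3, group 17) vs Sn (period 5, group 14): the stated order agrees with the simple trend.
(B) S (period 3, group 16) vs P (period 3, group 15): the stated order agrees with the simple trend.
(C) P (period 3, group 15) vs Ga (period 4, group 13): the stated order agrees with the simple trend.
(D) Si (period 3, group 14) vs C (period 2, group 14): the stated order contradicts the simple trend.
The exception is (D): Si's larger, more diffuse 3p orbitals accept an added electron slightly more readily than C's compact 2p.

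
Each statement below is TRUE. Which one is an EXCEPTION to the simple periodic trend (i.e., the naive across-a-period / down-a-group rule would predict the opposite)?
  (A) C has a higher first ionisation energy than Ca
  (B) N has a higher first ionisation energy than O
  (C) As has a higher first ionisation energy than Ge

(B)

The general trend: first ionisation energy increases across a period and decreases down a group.
(A) C (period 2, group 14) vs Ca (period 4, group 2): the stated order agrees with the simple trend.
(B) N (period 2, group 15) vs O (period 2, group 16): the stated order contradicts the simple trend.
(C) As (period 4, group 15) vs Ge (period 4, group 14): the stated order agrees with the simple trend.
The exception is (B): pairing an electron in O's 2p⁴ costs repulsion energy, so O ionizes more easily than half-filled N (2p³).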